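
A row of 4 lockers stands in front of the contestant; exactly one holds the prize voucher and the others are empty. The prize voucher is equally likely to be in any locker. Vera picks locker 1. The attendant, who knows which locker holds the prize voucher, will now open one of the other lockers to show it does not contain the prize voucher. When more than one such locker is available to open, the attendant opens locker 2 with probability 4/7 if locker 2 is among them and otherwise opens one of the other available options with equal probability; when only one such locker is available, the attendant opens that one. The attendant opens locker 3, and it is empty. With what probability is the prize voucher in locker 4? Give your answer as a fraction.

3/8

Consider each possible location of the prize voucher in turn.
If it is in locker 1 (prior 1/4): locker 2 is available but not opened; locker 3 gets probability (1 − 4/7)/2 = 3/14; weight (1/4)·(3/14) = 3/56.
If it is in locker 2 (prior 1/4): locker 2 holds the prize so is unavailable; the attendant chooses uniformly among the 2 others, probability 1/2; weight (1/4)·(1/2) = 1/8.
If it is in locker 3 (prior 1/4): the attendant opened locker 3, so this case is ruled out; weight (1/4)·0 = 0.
If it is in locker 4 (prior 1/4): locker 2 is available but not opened, probability 3/7; weight (1/4)·(3/7) = 3/28.
The weights sum to 2/7.
So P(the prize voucher in locker 4 | the attendant opened locker 3) = (3/28) / (2/7) = 3/8.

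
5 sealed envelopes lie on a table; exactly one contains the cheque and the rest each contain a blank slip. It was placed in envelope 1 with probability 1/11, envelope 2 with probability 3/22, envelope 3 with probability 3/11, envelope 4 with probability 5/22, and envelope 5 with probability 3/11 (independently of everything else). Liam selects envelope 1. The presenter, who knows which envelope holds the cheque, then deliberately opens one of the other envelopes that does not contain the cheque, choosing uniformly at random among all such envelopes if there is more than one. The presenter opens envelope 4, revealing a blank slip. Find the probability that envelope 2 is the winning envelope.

Condition on the true location of the cheque.
If it is in envelope 1 (prior 1/11): the presenter has 4 equally likely choices, so probability 1/4; weight (1/11)·(1/4) = 1/44.
If it is in envelope 2 (prior 3/22): the presenter has 3 equally likely choices, so probability 1/3; weight (3/22)·(1/3) = 1/22.
If it is in either of envelopes 3 and 5 (prior 3/11 each): the presenter has 3 equally likely choices, so probability 1/3; weight (3/11)·(1/3) = 1/11 each.
If it is in envelope 4 (prior 5/22): the presenter opened envelope 4, so this case is ruled out; weight (5/22)·0 = 0.
The weights sum to 1/4.
So P(the cheque in envelope 2 | the presenter opened envelope 4) = (1/22) / (1/4) = 2/11.

2/11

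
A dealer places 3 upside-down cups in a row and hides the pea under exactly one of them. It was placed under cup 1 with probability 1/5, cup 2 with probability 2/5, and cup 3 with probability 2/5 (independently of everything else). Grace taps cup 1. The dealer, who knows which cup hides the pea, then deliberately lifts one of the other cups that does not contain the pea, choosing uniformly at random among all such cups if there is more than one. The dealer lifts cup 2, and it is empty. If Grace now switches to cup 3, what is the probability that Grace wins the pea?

4/5

Consider each possible location of the pea in turn.
If it is under cup 1 (prior 1/5): the dealer has 2 equally likely choices, so probability 1/2; weight (1/5)·(1/2) = 1/10.
If it is under cup 2 (prior 2/5): the dealer opened cup 2, so this case is ruled out; weight (2/5)·0 = 0.
If it is under cup 3 (prior 2/5): the dealer has no choice, probability 1; weight (2/5)·1 = 2/5.
The weights sum to 1/2.
So P(the pea under cup 3 | the dealer opened cup 2) = (2/5) / (1/2) = 4/5.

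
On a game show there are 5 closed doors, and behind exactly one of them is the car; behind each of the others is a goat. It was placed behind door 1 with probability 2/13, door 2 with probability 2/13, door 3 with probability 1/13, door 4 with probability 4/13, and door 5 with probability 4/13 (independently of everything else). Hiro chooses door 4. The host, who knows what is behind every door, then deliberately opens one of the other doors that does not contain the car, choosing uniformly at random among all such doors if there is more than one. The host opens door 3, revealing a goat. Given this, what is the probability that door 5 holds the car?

Condition on the true location of the car.
If it is behind either of doors 1 and 2 (prior 2/13 each): the host has 3 equally likely choices, so probability 1/3; weight (2/13)·(1/3) = 2/39 each.
If it is behind door 3 (prior 1/13): the host opened door 3, so this case is ruled out; weight (1/13)·0 = 0.
If it is behind door 4 (prior 4/13): the host has 4 equally likely choices, so probability 1/4; weight (4/13)·(1/4) = 1/13.
If it is behind door 5 (prior 4/13): the host has 3 equally likely choices, so probability 1/3; weight (4/13)·(1/3) = 4/39.
The weights sum to 11/39.
So P(the car behind door 5 | the host opened door 3) = (4/39) / (11/39) = 4/11.

4/11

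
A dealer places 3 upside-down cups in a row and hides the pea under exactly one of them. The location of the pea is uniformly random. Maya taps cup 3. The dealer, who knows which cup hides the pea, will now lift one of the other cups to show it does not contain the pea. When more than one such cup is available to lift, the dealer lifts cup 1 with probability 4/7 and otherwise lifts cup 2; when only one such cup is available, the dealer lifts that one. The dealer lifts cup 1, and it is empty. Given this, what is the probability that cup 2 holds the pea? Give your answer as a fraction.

7/11

Consider each possible location of the pea in turn.
If it is under cup 1 (prior 1/3): the dealer opened cup 1, so this case is ruled out; weight (1/3)·0 = 0.
If it is under cup 2 (prior 1/3): only cup 1 is available, probability 1; weight (1/3)·1 = 1/3.
If it is under cup 3 (prior 1/3): cup 1 is available, opened with probability 4/7; weight (1/3)·(4/7) = 4/21.
The weights sum to 11/21.
So P(the pea under cup 2 | the dealer opened cup 1) = (1/3) / (11/21) = 7/11.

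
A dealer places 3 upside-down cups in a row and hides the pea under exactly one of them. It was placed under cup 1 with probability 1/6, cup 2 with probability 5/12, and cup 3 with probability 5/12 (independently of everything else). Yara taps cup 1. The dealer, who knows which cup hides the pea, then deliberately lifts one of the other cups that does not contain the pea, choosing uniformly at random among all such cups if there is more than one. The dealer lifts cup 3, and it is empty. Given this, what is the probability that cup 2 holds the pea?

Apply Bayes' rule, conditioning on where the pea actually is.
If it is under cup 1 (prior 1/6): the dealer has 2 equally likely choices, so probability 1/2; weight (1/6)·(1/2) = 1/12.
If it is under cup 2 (prior 5/12): the dealer has no choice, probability 1; weight (5/12)·1 = 5/12.
If it is under cup 3 (prior 5/12): the dealer opened cup 3, so this case is ruled out; weight (5/12)·0 = 0.
The weights sum to 1/2.
So P(the pea under cup 2 | the dealer opened cup 3) = (5/12) / (1/2) = 5/6.

5/6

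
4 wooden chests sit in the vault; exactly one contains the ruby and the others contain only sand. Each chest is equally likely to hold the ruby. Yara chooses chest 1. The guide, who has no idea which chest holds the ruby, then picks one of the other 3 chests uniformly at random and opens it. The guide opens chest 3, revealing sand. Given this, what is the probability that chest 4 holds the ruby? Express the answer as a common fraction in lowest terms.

Because the guide chose which chest to open without knowing where the ruby is, the choice is independent of the prize location. Learning that chest 3 does not hold the ruby simply rules out that one location and leaves the remaining 3 chests still equally likely by symmetry.
So P(the ruby in chest 4) = 1/3.

1/3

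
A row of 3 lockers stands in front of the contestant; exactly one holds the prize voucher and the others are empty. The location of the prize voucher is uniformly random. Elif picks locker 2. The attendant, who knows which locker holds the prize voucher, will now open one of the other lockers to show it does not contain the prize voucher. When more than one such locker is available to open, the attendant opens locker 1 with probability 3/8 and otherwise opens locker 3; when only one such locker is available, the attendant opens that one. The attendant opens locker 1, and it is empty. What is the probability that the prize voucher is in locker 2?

3/11

Consider each possible location of the prize voucher in turn.
If it is in locker 1 (prior 1/3): the attendant opened locker 1, so this case is ruled out; weight (1/3)·0 = 0.
If it is in locker 2 (prior 1/3): locker 1 is available, opened with probability 3/8; weight (1/3)·(3/8) = 1/8.
If it is in locker 3 (prior 1/3): only locker 1 is available, probability 1; weight (1/3)·1 = 1/3.
The weights sum to 11/24.
So P(the prize voucher in locker 2 | the attendant opened locker 1) = (1/8) / (11/24) = 3/11.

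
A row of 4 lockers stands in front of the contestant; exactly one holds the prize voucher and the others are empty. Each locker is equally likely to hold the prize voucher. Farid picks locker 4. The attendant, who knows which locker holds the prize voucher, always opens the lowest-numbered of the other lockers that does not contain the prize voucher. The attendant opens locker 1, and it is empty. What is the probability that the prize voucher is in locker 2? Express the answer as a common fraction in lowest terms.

1/3

Apply Bayes' rule, conditioning on where the prize voucher actually is.
If it is in locker 1 (prior 1/4): the attendant opened locker 1, so this case is ruled out; weight (1/4)·0 = 0.
If it is in any of lockers 2, 3, and 4 (prior 1/4 each): locker 1 is the lowest-numbered option available, probability 1; weight (1/4)·1 = 1/4 each.
The weights sum to 3/4.
So P(the prize voucher in locker 2 | the attendant opened locker 1) = (1/4) / (3/4) = 1/3.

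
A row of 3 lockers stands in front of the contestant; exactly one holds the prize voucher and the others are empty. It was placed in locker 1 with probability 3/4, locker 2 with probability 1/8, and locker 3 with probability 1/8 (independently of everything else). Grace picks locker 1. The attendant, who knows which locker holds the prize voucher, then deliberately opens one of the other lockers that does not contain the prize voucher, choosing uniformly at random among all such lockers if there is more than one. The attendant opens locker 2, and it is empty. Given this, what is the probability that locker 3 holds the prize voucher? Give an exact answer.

Apply Bayes' rule, conditioning on where the prize voucher actually is.
If it is in locker 1 (prior 3/4): the attendant has 2 equally likely choices, so probability 1/2; weight (3/4)·(1/2) = 3/8.
If it is in locker 2 (prior 1/8): the attendant opened locker 2, so this case is ruled out; weight (1/8)·0 = 0.
If it is in locker 3 (prior 1/8): the attendant has no choice, probability 1; weight (1/8)·1 = 1/8.
The weights sum to 1/2.
So P(the prize voucher in locker 3 | the attendant opened locker 2) = (1/8) / (1/2) = 1/4.

1/4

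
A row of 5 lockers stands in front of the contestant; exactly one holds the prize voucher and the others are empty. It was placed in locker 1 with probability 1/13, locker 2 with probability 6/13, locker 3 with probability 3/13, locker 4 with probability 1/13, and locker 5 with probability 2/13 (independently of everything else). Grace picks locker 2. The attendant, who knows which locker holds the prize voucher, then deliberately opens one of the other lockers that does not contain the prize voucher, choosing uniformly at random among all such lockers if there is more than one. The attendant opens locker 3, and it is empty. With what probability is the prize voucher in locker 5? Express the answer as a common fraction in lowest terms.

Condition on the true location of the prize voucher.
If it is in either of lockers 1 and 4 (prior 1/13 each): the attendant has 3 equally likely choices, so probability 1/3; weight (1/13)·(1/3) = 1/39 each.
If it is in locker 2 (prior 6/13): the attendant has 4 equally likely choices, so probability 1/4; weight (6/13)·(1/4) = 3/26.
If it is in locker 3 (prior 3/13): the attendant opened locker 3, so this case is ruled out; weight (3/13)·0 = 0.
If it is in locker 5 (prior 2/13): the attendant has 3 equally likely choices, so probability 1/3; weight (2/13)·(1/3) = 2/39.
The weights sum to 17/78.
So P(the prize voucher in locker 5 | the attendant opened locker 3) = (2/39) / (17/78) = 4/17.

4/17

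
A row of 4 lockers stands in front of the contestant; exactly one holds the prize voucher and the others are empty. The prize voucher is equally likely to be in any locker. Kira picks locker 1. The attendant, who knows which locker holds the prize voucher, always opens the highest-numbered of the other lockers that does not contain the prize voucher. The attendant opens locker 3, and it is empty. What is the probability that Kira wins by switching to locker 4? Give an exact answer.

1

Apply Bayes' rule, conditioning on where the prize voucher actually is.
If it is in either of lockers 1 and 2 (prior 1/4 each): the attendant would have opened locker 4 instead, probability 0; weight (1/4)·0 = 0 each.
If it is in locker 3 (prior 1/4): the attendant opened locker 3, so this case is ruled out; weight (1/4)·0 = 0.
If it is in locker 4 (prior 1/4): locker 3 is the highest-numbered option available, probability 1; weight (1/4)·1 = 1/4.
The weights sum to 1/4.
So P(the prize voucher in locker 4 | the attendant opened locker 3) = (1/4) / (1/4) = 1.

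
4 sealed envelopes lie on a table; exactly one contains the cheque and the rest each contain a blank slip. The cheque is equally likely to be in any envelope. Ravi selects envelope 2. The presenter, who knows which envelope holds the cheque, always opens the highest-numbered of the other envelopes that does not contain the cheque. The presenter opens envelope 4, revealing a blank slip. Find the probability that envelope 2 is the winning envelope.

1/3

Apply Bayes' rule, conditioning on where the cheque actually is.
If it is in any of envelopes 1, 2, and 3 (prior 1/4 each): envelope 4 is the highest-numbered option available, probability 1; weight (1/4)·1 = 1/4 each.
If it is in envelope 4 (prior 1/4): the presenter opened envelope 4, so this case is ruled out; weight (1/4)·0 = 0.
The weights sum to 3/4.
So P(the cheque in envelope 2 | the presenter opened envelope 4) = (1/4) / (3/4) = 1/3.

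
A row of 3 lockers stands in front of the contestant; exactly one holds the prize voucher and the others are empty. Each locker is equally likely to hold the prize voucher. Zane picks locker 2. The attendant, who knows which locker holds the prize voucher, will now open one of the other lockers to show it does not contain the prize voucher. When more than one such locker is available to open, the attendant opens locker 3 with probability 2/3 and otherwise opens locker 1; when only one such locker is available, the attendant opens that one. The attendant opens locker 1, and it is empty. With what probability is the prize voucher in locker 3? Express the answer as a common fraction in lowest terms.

3/4

Apply Bayes' rule, conditioning on where the prize voucher actually is.
If it is in locker 1 (prior 1/3): the attendant opened locker 1, so this case is ruled out; weight (1/3)·0 = 0.
If it is in locker 2 (prior 1/3): locker 3 is available but not opened, probability 1/3; weight (1/3)·(1/3) = 1/9.
If it is in locker 3 (prior 1/3): only locker 1 is available, probability 1; weight (1/3)·1 = 1/3.
The weights sum to 4/9.
So P(the prize voucher in locker 3 | the attendant opened locker 1) = (1/3) / (4/9) = 3/4.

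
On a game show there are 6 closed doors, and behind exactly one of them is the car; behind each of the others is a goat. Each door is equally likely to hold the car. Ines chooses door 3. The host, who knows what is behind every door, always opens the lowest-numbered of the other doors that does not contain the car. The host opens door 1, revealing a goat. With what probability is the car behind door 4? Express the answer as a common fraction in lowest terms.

Apply Bayes' rule, conditioning on where the car actually is.
If it is behind door 1 (prior 1/6): the host opened door 1, so this case is ruled out; weight (1/6)·0 = 0.
If it is behind any of doors 2, 3, 4, 5, and 6 (prior 1/6 each): door 1 is the lowest-numbered option available, probability 1; weight (1/6)·1 = 1/6 each.
The weights sum to 5/6.
So P(the car behind door 4 | the host opened door 1) = (1/6) / (5/6) = 1/5.

1/5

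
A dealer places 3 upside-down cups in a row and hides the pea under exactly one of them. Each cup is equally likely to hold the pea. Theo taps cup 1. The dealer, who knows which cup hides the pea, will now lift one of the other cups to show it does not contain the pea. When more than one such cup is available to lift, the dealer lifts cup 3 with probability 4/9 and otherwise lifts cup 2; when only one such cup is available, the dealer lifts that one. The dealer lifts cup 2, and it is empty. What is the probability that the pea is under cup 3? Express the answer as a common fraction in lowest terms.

Consider each possible location of the pea in turn.
If it is under cup 1 (prior 1/3): cup 3 is available but not opened, probability 5/9; weight (1/3)·(5/9) = 5/27.
If it is under cup 2 (prior 1/3): the dealer opened cup 2, so this case is ruled out; weight (1/3)·0 = 0.
If it is under cup 3 (prior 1/3): only cup 2 is available, probability 1; weight (1/3)·1 = 1/3.
The weights sum to 14/27.
So P(the pea under cup 3 | the dealer opened cup 2) = (1/3) / (14/27) = 9/14.

9/14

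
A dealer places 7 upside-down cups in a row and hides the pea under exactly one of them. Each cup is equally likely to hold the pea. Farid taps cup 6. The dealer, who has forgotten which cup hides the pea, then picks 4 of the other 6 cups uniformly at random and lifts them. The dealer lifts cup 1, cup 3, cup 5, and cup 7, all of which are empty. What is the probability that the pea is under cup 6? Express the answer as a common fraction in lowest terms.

1/3

Because the dealer chose which cups to lift without knowing where the pea is, the choice is independent of the prize location. Learning that none of the 4 opened cups holds the pea simply rules out those 4 locations and leaves the remaining 3 cups still equally likely by symmetry.
So P(the pea under cup 6) = 1/3.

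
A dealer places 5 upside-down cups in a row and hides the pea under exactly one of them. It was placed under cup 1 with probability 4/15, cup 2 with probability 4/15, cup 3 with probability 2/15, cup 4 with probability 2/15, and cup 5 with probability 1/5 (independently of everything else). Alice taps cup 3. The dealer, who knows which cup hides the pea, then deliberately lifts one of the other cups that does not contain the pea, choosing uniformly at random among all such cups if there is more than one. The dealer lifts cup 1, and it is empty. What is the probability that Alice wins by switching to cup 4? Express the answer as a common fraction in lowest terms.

Condition on the true location of the pea.
If it is under cup 1 (prior 4/15): the dealer opened cup 1, so this case is ruled out; weight (4/15)·0 = 0.
If it is under cup 2 (prior 4/15): the dealer has 3 equally likely choices, so probability 1/3; weight (4/15)·(1/3) = 4/45.
If it is under cup 3 (prior 2/15): the dealer has 4 equally likely choices, so probability 1/4; weight (2/15)·(1/4) = 1/30.
If it is under cup 4 (prior 2/15): the dealer has 3 equally likely choices, so probability 1/3; weight (2/15)·(1/3) = 2/45.
If it is under cup 5 (prior 1/5): the dealer has 3 equally likely choices, so probability 1/3; weight (1/5)·(1/3) = 1/15.
The weights sum to 7/30.
So P(the pea under cup 4 | the dealer opened cup 1) = (2/45) / (7/30) = 4/21.

4/21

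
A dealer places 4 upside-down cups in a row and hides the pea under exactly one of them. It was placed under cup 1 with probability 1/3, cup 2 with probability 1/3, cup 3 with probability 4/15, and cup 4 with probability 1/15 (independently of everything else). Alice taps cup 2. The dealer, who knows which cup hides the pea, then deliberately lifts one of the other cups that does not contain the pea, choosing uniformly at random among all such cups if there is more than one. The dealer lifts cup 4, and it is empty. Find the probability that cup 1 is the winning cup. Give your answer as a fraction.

15/37

Consider each possible location of the pea in turn.
If it is under cup 1 (prior 1/3): the dealer has 2 equally likely choices, so probability 1/2; weight (1/3)·(1/2) = 1/6.
If it is under cup 2 (prior 1/3): the dealer has 3 equally likely choices, so probability 1/3; weight (1/3)·(1/3) = 1/9.
If it is under cup 3 (prior 4/15): the dealer has 2 equally likely choices, so probability 1/2; weight (4/15)·(1/2) = 2/15.
If it is under cup 4 (prior 1/15): the dealer opened cup 4, so this case is ruled out; weight (1/15)·0 = 0.
The weights sum to 37/90.
So P(the pea under cup 1 | the dealer opened cup 4) = (1/6) / (37/90) = 15/37.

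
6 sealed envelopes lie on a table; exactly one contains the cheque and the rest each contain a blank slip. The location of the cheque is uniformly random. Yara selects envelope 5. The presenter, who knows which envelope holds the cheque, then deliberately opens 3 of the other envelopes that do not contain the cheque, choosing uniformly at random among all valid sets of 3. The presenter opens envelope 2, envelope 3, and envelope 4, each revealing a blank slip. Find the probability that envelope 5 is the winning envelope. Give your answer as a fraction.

1/6

Consider each possible location of the cheque in turn.
If it is in either of envelopes 1 and 6 (prior 1/6 each): the presenter has 4 equally likely choices, so probability 1/4; weight (1/6)·(1/4) = 1/24 each.
If it is in any of envelopes 2, 3, and 4 (prior 1/6 each): that envelope was opened and seen not to hold the prize — ruled out; weight (1/6)·0 = 0 each.
If it is in envelope 5 (prior 1/6): the presenter has 10 equally likely choices, so probability 1/10; weight (1/6)·(1/10) = 1/60.
The weights sum to 1/10.
So P(the cheque in envelope 5 | the presenter opened envelope 2, envelope 3, and envelope 4) = (1/60) / (1/10) = 1/6.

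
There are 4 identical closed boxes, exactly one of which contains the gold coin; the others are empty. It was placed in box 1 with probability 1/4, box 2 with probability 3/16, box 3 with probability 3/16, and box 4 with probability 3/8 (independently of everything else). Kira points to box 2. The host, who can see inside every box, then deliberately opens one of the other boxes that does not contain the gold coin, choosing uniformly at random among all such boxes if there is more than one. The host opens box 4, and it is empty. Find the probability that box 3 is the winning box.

Apply Bayes' rule, conditioning on where the gold coin actually is.
If it is in box 1 (prior 1/4): the host has 2 equally likely choices, so probability 1/2; weight (1/4)·(1/2) = 1/8.
If it is in box 2 (prior 3/16): the host has 3 equally likely choices, so probability 1/3; weight (3/16)·(1/3) = 1/16.
If it is in box 3 (prior 3/16): the host has 2 equally likely choices, so probability 1/2; weight (3/16)·(1/2) = 3/32.
If it is in box 4 (prior 3/8): the host opened box 4, so this case is ruled out; weight (3/8)·0 = 0.
The weights sum to 9/32.
So P(the gold coin in box 3 | the host opened box 4) = (3/32) / (9/32) = 1/3.

1/3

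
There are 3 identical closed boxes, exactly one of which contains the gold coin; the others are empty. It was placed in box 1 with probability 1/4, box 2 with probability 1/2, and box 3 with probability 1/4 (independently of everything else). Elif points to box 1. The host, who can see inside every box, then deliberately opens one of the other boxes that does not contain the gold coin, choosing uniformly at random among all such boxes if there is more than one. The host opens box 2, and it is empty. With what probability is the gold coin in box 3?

2/3

Condition on the true location of the gold coin.
If it is in box 1 (prior 1/4): the host has 2 equally likely choices, so probability 1/2; weight (1/4)·(1/2) = 1/8.
If it is in box 2 (prior 1/2): the host opened box 2, so this case is ruled out; weight (1/2)·0 = 0.
If it is in box 3 (prior 1/4): the host has no choice, probability 1; weight (1/4)·1 = 1/4.
The weights sum to 3/8.
So P(the gold coin in box 3 | the host opened box 2) = (1/4) / (3/8) = 2/3.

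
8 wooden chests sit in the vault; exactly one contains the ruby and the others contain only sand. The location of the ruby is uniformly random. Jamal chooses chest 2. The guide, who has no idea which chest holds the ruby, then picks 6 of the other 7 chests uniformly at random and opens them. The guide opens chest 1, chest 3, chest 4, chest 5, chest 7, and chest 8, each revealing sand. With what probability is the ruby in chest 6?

1/2

Condition on the true location of the ruby.
If it is in any of chests 1, 3, 4, 5, 7, and 8 (prior 1/8 each): that chest was opened and seen not to hold the prize — ruled out; weight (1/8)·0 = 0 each.
If it is in either of chests 2 and 6 (prior 1/8 each): the guide picks exactly this set with probability 1/7 regardless, and none is the prize; weight (1/8)·(1/7) = 1/56 each.
The weights sum to 1/28.
So P(the ruby in chest 6 | the guide opened chest 1, chest 3, chest 4, chest 5, chest 7, and chest 8) = (1/56) / (1/28) = 1/2.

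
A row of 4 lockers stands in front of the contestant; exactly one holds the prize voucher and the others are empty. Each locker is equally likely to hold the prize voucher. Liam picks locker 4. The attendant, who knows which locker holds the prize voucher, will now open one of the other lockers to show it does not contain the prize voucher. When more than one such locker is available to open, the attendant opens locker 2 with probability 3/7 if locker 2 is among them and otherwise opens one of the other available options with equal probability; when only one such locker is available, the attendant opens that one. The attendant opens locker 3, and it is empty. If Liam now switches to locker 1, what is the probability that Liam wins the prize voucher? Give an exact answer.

Apply Bayes' rule, conditioning on where the prize voucher actually is.
If it is in locker 1 (prior 1/4): locker 2 is available but not opened, probability 4/7; weight (1/4)·(4/7) = 1/7.
If it is in locker 2 (prior 1/4): locker 2 holds the prize so is unavailable; the attendant chooses uniformly among the 2 others, probability 1/2; weight (1/4)·(1/2) = 1/8.
If it is in locker 3 (prior 1/4): the attendant opened locker 3, so this case is ruled out; weight (1/4)·0 = 0.
If it is in locker 4 (prior 1/4): locker 2 is available but not opened; locker 3 gets probability (1 − 3/7)/2 = 2/7; weight (1/4)·(2/7) = 1/14.
The weights sum to 19/56.
So P(the prize voucher in locker 1 | the attendant opened locker 3) = (1/7) / (19/56) = 8/19.

8/19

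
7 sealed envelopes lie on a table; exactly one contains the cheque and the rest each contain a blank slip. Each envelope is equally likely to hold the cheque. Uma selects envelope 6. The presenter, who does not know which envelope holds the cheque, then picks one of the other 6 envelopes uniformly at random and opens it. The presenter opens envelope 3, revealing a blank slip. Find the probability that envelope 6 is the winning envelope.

1/6

Because the presenter chose which envelope to open without knowing where the cheque is, the choice is independent of the prize location. Learning that envelope 3 does not hold the cheque simply rules out that one location and leaves the remaining 6 envelopes still equally likely by symmetry.
So P(the cheque in envelope 6) = 1/6.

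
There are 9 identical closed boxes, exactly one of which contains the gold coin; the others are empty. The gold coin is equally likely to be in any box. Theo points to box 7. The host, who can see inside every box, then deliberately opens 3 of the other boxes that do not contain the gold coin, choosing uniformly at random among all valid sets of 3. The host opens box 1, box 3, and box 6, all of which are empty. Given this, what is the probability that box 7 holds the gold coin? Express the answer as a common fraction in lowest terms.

Apply Bayes' rule, conditioning on where the gold coin actually is.
If it is in any of boxes 1, 3, and 6 (prior 1/9 each): that box was opened and seen not to hold the prize — ruled out; weight (1/9)·0 = 0 each.
If it is in any of boxes 2, 4, 5, 8, and 9 (prior 1/9 each): the host has 35 equally likely choices, so probability 1/35; weight (1/9)·(1/35) = 1/315 each.
If it is in box 7 (prior 1/9): the host has 56 equally likely choices, so probability 1/56; weight (1/9)·(1/56) = 1/504.
The weights sum to 1/56.
So P(the gold coin in box 7 | the host opened box 1, box 3, and box 6) = (1/504) / (1/56) = 1/9.

1/9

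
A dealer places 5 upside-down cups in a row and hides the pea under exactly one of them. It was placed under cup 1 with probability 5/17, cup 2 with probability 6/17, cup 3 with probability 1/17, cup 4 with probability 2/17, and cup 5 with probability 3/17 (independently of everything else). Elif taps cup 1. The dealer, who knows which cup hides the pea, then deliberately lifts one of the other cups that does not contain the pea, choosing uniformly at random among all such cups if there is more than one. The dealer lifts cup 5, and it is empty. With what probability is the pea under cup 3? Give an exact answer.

4/51

Consider each possible location of the pea in turn.
If it is under cup 1 (prior 5/17): the dealer has 4 equally likely choices, so probability 1/4; weight (5/17)·(1/4) = 5/68.
If it is under cup 2 (prior 6/17): the dealer has 3 equally likely choices, so probability 1/3; weight (6/17)·(1/3) = 2/17.
If it is under cup 3 (prior 1/17): the dealer has 3 equally likely choices, so probability 1/3; weight (1/17)·(1/3) = 1/51.
If it is under cup 4 (prior 2/17): the dealer has 3 equally likely choices, so probability 1/3; weight (2/17)·(1/3) = 2/51.
If it is under cup 5 (prior 3/17): the dealer opened cup 5, so this case is ruled out; weight (3/17)·0 = 0.
The weights sum to 1/4.
So P(the pea under cup 3 | the dealer opened cup 5) = (1/51) / (1/4) = 4/51.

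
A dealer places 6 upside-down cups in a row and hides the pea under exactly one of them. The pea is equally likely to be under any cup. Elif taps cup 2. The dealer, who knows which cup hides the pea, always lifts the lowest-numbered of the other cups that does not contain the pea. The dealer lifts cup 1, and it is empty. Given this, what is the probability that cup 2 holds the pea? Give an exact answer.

1/5

Consider each possible location of the pea in turn.
If it is under cup 1 (prior 1/6): the dealer opened cup 1, so this case is ruled out; weight (1/6)·0 = 0.
If it is under any of cups 2, 3, 4, 5, and 6 (prior 1/6 each): cup 1 is the lowest-numbered option available, probability 1; weight (1/6)·1 = 1/6 each.
The weights sum to 5/6.
So P(the pea under cup 2 | the dealer opened cup 1) = (1/6) / (5/6) = 1/5.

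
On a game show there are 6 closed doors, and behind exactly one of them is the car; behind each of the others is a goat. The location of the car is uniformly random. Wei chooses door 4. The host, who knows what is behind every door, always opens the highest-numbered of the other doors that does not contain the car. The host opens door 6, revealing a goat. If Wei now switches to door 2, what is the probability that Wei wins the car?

Apply Bayes' rule, conditioning on where the car actually is.
If it is behind any of doors 1, 2, 3, 4, and 5 (prior 1/6 each): door 6 is the highest-numbered option available, probability 1; weight (1/6)·1 = 1/6 each.
If it is behind door 6 (prior 1/6): the host opened door 6, so this case is ruled out; weight (1/6)·0 = 0.
The weights sum to 5/6.
So P(the car behind door 2 | the host opened door 6) = (1/6) / (5/6) = 1/5.

1/5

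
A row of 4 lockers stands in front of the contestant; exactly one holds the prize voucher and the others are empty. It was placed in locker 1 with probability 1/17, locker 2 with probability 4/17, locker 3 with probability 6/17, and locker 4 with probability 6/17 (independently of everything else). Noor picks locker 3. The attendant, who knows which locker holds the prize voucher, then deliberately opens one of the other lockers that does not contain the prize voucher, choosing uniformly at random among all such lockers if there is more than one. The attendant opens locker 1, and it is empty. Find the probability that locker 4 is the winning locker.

Apply Bayes' rule, conditioning on where the prize voucher actually is.
If it is in locker 1 (prior 1/17): the attendant opened locker 1, so this case is ruled out; weight (1/17)·0 = 0.
If it is in locker 2 (prior 4/17): the attendant has 2 equally likely choices, so probability 1/2; weight (4/17)·(1/2) = 2/17.
If it is in locker 3 (prior 6/17): the attendant has 3 equally likely choices, so probability 1/3; weight (6/17)·(1/3) = 2/17.
If it is in locker 4 (prior 6/17): the attendant has 2 equally likely choices, so probability 1/2; weight (6/17)·(1/2) = 3/17.
The weights sum to 7/17.
So P(the prize voucher in locker 4 | the attendant opened locker 1) = (3/17) / (7/17) = 3/7.

3/7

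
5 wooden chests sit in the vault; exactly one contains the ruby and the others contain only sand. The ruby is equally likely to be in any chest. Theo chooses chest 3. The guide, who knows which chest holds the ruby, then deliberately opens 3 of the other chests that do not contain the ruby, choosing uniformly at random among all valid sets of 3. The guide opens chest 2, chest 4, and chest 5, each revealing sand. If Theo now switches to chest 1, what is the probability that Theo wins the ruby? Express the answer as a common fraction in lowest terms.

Apply Bayes' rule, conditioning on where the ruby actually is.
If it is in chest 1 (prior 1/5): the guide has no choice, probability 1; weight (1/5)·1 = 1/5.
If it is in any of chests 2, 4, and 5 (prior 1/5 each): that chest was opened and seen not to hold the prize — ruled out; weight (1/5)·0 = 0 each.
If it is in chest 3 (prior 1/5): the guide has 4 equally likely choices, so probability 1/4; weight (1/5)·(1/4) = 1/20.
The weights sum to 1/4.
So P(the ruby in chest 1 | the guide opened chest 2, chest 4, and chest 5) = (1/5) / (1/4) = 4/5.

4/5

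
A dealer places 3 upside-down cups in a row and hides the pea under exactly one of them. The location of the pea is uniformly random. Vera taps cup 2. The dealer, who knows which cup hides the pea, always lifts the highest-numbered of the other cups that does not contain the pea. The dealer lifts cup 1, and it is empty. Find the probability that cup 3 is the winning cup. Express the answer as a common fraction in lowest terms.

1

Condition on the true location of the pea.
If it is under cup 1 (prior 1/3): the dealer opened cup 1, so this case is ruled out; weight (1/3)·0 = 0.
If it is under cup 2 (prior 1/3): the dealer would have opened cup 3 instead, probability 0; weight (1/3)·0 = 0.
If it is under cup 3 (prior 1/3): cup 1 is the highest-numbered option available, probability 1; weight (1/3)·1 = 1/3.
The weights sum to 1/3.
So P(the pea under cup 3 | the dealer opened cup 1) = (1/3) / (1/3) = 1.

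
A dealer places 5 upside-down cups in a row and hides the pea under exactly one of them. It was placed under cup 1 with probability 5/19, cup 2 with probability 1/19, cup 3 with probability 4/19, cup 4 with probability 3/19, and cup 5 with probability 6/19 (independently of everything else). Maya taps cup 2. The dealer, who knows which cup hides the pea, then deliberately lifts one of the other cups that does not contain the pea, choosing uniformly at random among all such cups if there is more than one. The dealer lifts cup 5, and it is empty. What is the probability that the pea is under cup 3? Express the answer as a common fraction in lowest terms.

16/51

Apply Bayes' rule, conditioning on where the pea actually is.
If it is under cup 1 (prior 5/19): the dealer has 3 equally likely choices, so probability 1/3; weight (5/19)·(1/3) = 5/57.
If it is under cup 2 (prior 1/19): the dealer has 4 equally likely choices, so probability 1/4; weight (1/19)·(1/4) = 1/76.
If it is under cup 3 (prior 4/19): the dealer has 3 equally likely choices, so probability 1/3; weight (4/19)·(1/3) = 4/57.
If it is under cup 4 (prior 3/19): the dealer has 3 equally likely choices, so probability 1/3; weight (3/19)·(1/3) = 1/19.
If it is under cup 5 (prior 6/19): the dealer opened cup 5, so this case is ruled out; weight (6/19)·0 = 0.
The weights sum to 17/76.
So P(the pea under cup 3 | the dealer opened cup 5) = (4/57) / (17/76) = 16/51.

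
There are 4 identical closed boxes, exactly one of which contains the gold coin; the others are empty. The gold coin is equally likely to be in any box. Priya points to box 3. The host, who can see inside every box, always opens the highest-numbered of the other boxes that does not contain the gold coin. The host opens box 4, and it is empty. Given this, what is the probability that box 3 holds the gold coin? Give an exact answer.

Consider each possible location of the gold coin in turn.
If it is in any of boxes 1, 2, and 3 (prior 1/4 each): box 4 is the highest-numbered option available, probability 1; weight (1/4)·1 = 1/4 each.
If it is in box 4 (prior 1/4): the host opened box 4, so this case is ruled out; weight (1/4)·0 = 0.
The weights sum to 3/4.
So P(the gold coin in box 3 | the host opened box 4) = (1/4) / (3/4) = 1/3.

1/3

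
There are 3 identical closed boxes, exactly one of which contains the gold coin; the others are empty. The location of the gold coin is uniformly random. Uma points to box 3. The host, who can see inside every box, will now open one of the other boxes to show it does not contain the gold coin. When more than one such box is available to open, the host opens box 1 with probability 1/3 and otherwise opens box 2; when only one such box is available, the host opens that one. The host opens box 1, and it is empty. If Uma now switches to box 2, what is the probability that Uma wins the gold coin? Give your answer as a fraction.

3/4

Apply Bayes' rule, conditioning on where the gold coin actually is.
If it is in box 1 (prior 1/3): the host opened box 1, so this case is ruled out; weight (1/3)·0 = 0.
If it is in box 2 (prior 1/3): only box 1 is available, probability 1; weight (1/3)·1 = 1/3.
If it is in box 3 (prior 1/3): box 1 is available, opened with probability 1/3; weight (1/3)·(1/3) = 1/9.
The weights sum to 4/9.
So P(the gold coin in box 2 | the host opened box 1) = (1/3) / (4/9) = 3/4.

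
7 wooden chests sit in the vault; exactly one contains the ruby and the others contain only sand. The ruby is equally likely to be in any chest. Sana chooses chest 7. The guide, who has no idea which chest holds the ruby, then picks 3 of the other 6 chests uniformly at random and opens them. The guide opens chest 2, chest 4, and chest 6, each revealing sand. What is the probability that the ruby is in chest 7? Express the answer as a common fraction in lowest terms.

Because the guide chose which chests to open without knowing where the ruby is, the choice is independent of the prize location. Learning that none of the 3 opened chests holds the ruby simply rules out those 3 locations and leaves the remaining 4 chests still equally likely by symmetry.
So P(the ruby in chest 7) = 1/4.

1/4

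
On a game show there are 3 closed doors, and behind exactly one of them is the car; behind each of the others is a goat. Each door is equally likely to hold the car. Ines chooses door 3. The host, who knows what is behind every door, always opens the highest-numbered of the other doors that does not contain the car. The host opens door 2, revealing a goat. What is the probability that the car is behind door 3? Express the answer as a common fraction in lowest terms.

1/2

Consider each possible location of the car in turn.
If it is behind either of doors 1 and 3 (prior 1/3 each): door 2 is the highest-numbered option available, probability 1; weight (1/3)·1 = 1/3 each.
If it is behind door 2 (prior 1/3): the host opened door 2, so this case is ruled out; weight (1/3)·0 = 0.
The weights sum to 2/3.
So P(the car behind door 3 | the host opened door 2) = (1/3) / (2/3) = 1/2.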